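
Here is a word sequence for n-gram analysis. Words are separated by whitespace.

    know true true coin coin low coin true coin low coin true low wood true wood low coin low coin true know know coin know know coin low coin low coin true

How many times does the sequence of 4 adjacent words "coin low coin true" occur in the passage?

4

Scanning the 29 overlapping 4-gram windows for "coin low coin true":
  position 5–8: coin low coin true
  position 9–12: coin low coin true
  position 18–21: coin low coin true
  position 29–32: coin low coin true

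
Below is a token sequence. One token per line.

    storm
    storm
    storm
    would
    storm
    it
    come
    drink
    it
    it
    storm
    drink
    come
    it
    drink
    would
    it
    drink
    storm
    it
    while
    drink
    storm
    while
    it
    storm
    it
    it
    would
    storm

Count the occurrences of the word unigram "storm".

9

Scanning the 30 tokens for "storm":
  position 1: storm
  position 2: storm
  position 3: storm
  position 5: storm
  position 11: storm
  position 19: storm
  position 23: storm
  position 26: storm
  position 30: storm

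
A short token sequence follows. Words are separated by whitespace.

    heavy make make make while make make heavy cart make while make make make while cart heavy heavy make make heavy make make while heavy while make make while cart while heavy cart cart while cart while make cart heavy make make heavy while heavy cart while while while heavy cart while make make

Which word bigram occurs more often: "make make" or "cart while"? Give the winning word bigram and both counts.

"make make": 10 occurrences
"cart while": 5 occurrences

"make make" (10 vs 5)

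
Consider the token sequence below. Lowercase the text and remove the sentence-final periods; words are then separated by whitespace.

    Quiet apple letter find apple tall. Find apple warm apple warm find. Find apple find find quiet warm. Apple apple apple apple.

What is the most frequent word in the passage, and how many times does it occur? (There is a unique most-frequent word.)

Unigram frequencies (highest first):
  apple: 9
  find: 6
  warm: 3
  quiet: 2
  letter: 1
  tall: 1

"apple", 9 times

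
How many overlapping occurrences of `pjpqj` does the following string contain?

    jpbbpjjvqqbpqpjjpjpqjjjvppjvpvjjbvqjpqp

1

Sliding a length-5 window over the 39 characters (35 positions):
  position 17–21: pjpqj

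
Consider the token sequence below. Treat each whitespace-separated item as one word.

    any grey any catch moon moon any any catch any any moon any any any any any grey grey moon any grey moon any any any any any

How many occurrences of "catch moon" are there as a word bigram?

Scanning the 27 overlapping bigram windows for "catch moon":
  position 4–5: catch moon

1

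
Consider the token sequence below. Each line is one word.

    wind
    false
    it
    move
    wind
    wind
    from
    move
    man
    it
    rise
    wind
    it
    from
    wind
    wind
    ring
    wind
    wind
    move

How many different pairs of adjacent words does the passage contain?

20 tokens → 19 bigram windows in total.
Repeated bigrams (each contributes count−1 duplicates):
  wind wind: 3
2 duplicate windows → 19 − 2 = 17 distinct.

17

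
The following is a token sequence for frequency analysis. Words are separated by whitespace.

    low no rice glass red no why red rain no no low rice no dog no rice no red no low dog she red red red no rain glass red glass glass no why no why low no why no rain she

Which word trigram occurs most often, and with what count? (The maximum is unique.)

Trigram frequencies (highest first):
  no why no: 2
  low no rice: 1
  no rice glass: 1
  rice glass red: 1
  glass red no: 1
  red no why: 1
  … (33 more, each ≤ 1)

"no why no", 2 times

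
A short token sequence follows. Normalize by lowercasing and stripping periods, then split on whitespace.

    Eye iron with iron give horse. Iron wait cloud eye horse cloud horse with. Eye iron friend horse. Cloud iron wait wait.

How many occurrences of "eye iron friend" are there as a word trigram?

1

Scanning the 20 overlapping trigram windows for "eye iron friend":
  position 15–17: eye iron friend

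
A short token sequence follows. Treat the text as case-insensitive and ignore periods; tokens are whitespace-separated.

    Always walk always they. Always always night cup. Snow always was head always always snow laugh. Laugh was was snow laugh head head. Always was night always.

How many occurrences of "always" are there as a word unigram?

Scanning the 27 tokens for "always":
  position 1: always
  position 3: always
  position 5: always
  position 6: always
  position 10: always
  position 13: always
  position 14: always
  position 24: always
  position 27: always

9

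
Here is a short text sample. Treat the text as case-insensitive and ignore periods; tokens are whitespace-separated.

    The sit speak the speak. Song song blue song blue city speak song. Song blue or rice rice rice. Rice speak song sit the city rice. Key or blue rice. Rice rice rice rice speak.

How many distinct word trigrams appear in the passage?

26

35 tokens → 33 trigram windows in total.
Repeated trigrams (each contributes count−1 duplicates):
  rice rice rice: 5
  rice rice speak: 2
  song song blue: 2
  speak song song: 2
7 duplicate windows → 33 − 7 = 26 distinct.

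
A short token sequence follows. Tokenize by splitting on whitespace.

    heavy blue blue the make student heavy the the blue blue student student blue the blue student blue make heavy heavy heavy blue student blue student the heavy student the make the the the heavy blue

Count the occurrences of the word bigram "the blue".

2

Scanning the 35 overlapping bigram windows for "the blue":
  position 9–10: the blue
  position 15–16: the blue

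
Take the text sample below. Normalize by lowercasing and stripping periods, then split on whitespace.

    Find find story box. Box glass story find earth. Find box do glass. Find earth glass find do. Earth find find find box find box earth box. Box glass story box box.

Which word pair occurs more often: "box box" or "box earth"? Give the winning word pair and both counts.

"box box": 3 occurrences
"box earth": 1 occurrence

"box box" (3 vs 1)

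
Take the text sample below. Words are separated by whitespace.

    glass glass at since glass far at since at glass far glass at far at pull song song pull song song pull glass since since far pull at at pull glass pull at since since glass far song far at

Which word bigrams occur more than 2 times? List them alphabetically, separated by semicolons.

at since; far at; glass far

Bigram counts meeting the condition (more than 2 times):
  at since: 3
  far at: 3
  glass far: 3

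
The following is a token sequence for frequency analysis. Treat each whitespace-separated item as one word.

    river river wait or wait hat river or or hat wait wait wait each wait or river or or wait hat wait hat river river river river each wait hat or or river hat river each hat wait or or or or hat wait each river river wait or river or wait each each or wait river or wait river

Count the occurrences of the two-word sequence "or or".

6

Scanning the 59 overlapping bigram windows for "or or":
  position 8–9: or or
  position 18–19: or or
  position 31–32: or or
  position 39–40: or or
  position 40–41: or or
  position 41–42: or or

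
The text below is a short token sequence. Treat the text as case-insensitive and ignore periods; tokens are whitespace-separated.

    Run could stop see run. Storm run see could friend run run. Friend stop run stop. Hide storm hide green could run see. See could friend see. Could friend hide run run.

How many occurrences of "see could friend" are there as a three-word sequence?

Scanning the 30 overlapping trigram windows for "see could friend":
  position 8–10: see could friend
  position 24–26: see could friend
  position 27–29: see could friend

3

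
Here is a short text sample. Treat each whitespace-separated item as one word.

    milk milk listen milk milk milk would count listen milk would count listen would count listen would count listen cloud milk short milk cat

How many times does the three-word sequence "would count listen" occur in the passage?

4

Scanning the 22 overlapping trigram windows for "would count listen":
  position 7–9: would count listen
  position 11–13: would count listen
  position 14–16: would count listen
  position 17–19: would count listen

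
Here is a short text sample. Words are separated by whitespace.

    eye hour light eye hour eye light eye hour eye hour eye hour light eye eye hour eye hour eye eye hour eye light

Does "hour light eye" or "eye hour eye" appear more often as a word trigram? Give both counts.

"eye hour eye" (6 vs 2)

"hour light eye": 2 occurrences
"eye hour eye": 6 occurrences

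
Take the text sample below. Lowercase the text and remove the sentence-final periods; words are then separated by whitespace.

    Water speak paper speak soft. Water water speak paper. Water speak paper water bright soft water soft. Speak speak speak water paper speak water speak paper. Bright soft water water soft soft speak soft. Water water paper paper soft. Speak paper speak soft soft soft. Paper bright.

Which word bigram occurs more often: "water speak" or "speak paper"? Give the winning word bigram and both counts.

"speak paper" (5 vs 4)

"water speak": 4 occurrences
"speak paper": 5 occurrences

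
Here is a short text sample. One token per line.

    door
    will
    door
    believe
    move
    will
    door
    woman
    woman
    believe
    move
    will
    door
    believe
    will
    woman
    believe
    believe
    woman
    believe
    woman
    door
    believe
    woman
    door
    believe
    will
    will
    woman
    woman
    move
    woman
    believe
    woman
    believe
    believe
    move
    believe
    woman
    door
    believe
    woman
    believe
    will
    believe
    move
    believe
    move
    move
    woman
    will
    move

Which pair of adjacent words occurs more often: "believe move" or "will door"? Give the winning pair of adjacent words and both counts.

"believe move" (5 vs 3)

"believe move": 5 occurrences
"will door": 3 occurrences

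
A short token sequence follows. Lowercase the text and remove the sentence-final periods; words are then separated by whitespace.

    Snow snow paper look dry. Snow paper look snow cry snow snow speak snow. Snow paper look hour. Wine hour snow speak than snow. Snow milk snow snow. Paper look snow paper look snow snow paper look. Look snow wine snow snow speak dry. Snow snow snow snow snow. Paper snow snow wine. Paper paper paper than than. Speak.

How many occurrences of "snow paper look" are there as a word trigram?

6

Scanning the 57 overlapping trigram windows for "snow paper look":
  position 2–4: snow paper look
  position 6–8: snow paper look
  position 15–17: snow paper look
  position 28–30: snow paper look
  position 31–33: snow paper look
  position 35–37: snow paper look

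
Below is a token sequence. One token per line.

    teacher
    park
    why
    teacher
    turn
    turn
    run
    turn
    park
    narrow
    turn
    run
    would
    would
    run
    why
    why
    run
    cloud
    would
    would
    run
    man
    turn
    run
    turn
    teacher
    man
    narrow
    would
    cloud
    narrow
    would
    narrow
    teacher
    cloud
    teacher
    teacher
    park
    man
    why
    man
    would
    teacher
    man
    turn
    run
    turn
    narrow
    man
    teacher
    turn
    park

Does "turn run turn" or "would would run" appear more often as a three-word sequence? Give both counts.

"turn run turn": 3 occurrences
"would would run": 2 occurrences

"turn run turn" (3 vs 2)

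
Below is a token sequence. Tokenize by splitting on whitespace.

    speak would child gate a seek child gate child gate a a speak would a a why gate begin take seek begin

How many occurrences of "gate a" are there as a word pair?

Scanning the 21 overlapping bigram windows for "gate a":
  position 4–5: gate a
  position 10–11: gate a

2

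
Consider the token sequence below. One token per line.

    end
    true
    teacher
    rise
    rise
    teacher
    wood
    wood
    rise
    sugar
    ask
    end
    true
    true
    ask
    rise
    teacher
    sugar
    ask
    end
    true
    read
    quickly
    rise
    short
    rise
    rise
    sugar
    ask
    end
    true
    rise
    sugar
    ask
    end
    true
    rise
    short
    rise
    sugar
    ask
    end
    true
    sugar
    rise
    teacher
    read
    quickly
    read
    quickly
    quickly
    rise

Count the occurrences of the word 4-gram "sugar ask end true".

5

Scanning the 49 overlapping 4-gram windows for "sugar ask end true":
  position 10–13: sugar ask end true
  position 18–21: sugar ask end true
  position 28–31: sugar ask end true
  position 33–36: sugar ask end true
  position 40–43: sugar ask end true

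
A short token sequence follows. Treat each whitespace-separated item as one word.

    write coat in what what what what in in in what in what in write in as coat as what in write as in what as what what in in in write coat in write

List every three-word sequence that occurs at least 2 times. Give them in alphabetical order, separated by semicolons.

in in in; in what in; what in in; what in write; what what in; what what what; write coat in

Trigram counts meeting the condition (at least 2 times):
  in in in: 2
  in what in: 2
  what in in: 2
  what in write: 2
  what what in: 2
  what what what: 2
  write coat in: 2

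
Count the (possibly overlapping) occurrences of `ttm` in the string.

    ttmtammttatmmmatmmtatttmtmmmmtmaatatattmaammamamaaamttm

4

Sliding a length-3 window over the 55 characters (53 positions):
  position 1–3: ttm
  position 22–24: ttm
  position 38–40: ttm
  position 53–55: ttm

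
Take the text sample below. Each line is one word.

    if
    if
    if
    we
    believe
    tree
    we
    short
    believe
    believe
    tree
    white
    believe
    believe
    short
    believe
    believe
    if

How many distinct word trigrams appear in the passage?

15

18 tokens → 16 trigram windows in total.
Repeated trigrams (each contributes count−1 duplicates):
  short believe believe: 2
1 duplicate windows → 16 − 1 = 15 distinct.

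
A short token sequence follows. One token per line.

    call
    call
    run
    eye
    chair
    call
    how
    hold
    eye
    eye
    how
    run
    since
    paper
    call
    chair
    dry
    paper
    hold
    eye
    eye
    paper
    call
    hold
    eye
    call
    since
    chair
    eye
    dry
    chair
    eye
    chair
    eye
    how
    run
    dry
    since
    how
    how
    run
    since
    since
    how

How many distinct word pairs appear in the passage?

44 tokens → 43 bigram windows in total.
Repeated bigrams (each contributes count−1 duplicates):
  chair eye: 3
  hold eye: 3
  how run: 3
  eye chair: 2
  eye eye: 2
  eye how: 2
  paper call: 2
  run since: 2
  … (1 more repeated)
12 duplicate windows → 43 − 12 = 31 distinct.

31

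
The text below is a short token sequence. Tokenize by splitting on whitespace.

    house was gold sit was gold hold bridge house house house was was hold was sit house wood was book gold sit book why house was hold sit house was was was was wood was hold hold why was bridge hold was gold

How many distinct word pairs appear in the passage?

27

43 tokens → 42 bigram windows in total.
Repeated bigrams (each contributes count−1 duplicates):
  house was: 4
  was was: 4
  was gold: 3
  was hold: 3
  gold sit: 2
  hold was: 2
  house house: 2
  sit house: 2
  … (1 more repeated)
15 duplicate windows → 42 − 15 = 27 distinct.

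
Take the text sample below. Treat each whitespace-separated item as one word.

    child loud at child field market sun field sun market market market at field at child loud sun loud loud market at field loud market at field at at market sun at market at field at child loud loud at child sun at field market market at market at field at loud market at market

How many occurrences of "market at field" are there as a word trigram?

5

Scanning the 53 overlapping trigram windows for "market at field":
  position 12–14: market at field
  position 21–23: market at field
  position 25–27: market at field
  position 33–35: market at field
  position 48–50: market at field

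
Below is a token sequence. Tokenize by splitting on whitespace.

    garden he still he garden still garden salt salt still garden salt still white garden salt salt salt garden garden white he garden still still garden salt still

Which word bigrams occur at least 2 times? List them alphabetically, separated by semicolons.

garden salt; garden still; he garden; salt salt; salt still; still garden

Bigram counts meeting the condition (at least 2 times):
  garden salt: 4
  garden still: 2
  he garden: 2
  salt salt: 3
  salt still: 3
  still garden: 3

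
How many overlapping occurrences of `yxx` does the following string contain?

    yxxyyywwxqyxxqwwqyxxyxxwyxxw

5

Sliding a length-3 window over the 28 characters (26 positions):
  position 1–3: yxx
  position 11–13: yxx
  position 18–20: yxx
  position 21–23: yxx
  position 25–27: yxx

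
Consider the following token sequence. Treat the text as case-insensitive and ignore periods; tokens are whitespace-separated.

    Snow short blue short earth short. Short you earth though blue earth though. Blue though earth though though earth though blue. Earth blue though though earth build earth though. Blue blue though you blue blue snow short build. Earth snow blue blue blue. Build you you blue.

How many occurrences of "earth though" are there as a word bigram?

5

Scanning the 46 overlapping bigram windows for "earth though":
  position 9–10: earth though
  position 12–13: earth though
  position 16–17: earth though
  position 19–20: earth though
  position 28–29: earth though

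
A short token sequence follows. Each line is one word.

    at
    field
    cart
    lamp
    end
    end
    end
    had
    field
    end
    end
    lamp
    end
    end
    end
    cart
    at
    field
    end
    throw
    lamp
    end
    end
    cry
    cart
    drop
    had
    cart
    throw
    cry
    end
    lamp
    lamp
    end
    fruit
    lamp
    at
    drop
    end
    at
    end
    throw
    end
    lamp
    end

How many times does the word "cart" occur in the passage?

Scanning the 45 tokens for "cart":
  position 3: cart
  position 16: cart
  position 25: cart
  position 28: cart

4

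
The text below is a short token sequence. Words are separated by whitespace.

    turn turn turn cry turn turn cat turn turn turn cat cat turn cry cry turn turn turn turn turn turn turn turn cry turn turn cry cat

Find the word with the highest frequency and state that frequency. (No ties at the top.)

"turn", 19 times

Unigram frequencies (highest first):
  turn: 19
  cry: 5
  cat: 4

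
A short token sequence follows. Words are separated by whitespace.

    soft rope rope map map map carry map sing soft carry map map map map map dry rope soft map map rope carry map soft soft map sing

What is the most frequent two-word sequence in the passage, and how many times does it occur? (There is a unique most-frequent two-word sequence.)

Bigram frequencies (highest first):
  map map: 7
  carry map: 3
  map sing: 2
  soft map: 2
  soft rope: 1
  rope rope: 1
  … (11 more, each ≤ 1)

"map map", 7 times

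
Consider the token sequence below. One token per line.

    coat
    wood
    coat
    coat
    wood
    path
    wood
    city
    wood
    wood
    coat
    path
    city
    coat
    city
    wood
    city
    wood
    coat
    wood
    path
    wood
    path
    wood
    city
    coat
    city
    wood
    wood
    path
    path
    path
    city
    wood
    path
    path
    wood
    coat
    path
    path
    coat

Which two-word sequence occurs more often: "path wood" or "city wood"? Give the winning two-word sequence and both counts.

"city wood" (5 vs 4)

"path wood": 4 occurrences
"city wood": 5 occurrences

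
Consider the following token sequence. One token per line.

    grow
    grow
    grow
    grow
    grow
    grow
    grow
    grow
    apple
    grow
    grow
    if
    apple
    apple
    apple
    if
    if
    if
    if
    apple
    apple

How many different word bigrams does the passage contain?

8

21 tokens → 20 bigram windows in total.
Repeated bigrams (each contributes count−1 duplicates):
  grow grow: 8
  apple apple: 3
  if if: 3
  if apple: 2
12 duplicate windows → 20 − 12 = 8 distinct.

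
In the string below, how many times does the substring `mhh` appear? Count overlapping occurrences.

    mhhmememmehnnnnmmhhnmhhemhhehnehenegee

Sliding a length-3 window over the 38 characters (36 positions):
  position 1–3: mhh
  position 17–19: mhh
  position 21–23: mhh
  position 25–27: mhh

4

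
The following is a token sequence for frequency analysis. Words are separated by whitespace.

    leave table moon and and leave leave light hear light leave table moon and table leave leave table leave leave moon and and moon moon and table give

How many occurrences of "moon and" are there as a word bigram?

4

Scanning the 27 overlapping bigram windows for "moon and":
  position 3–4: moon and
  position 13–14: moon and
  position 21–22: moon and
  position 25–26: moon and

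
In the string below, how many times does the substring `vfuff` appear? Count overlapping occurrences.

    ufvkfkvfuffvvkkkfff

1

Sliding a length-5 window over the 19 characters (15 positions):
  position 7–11: vfuff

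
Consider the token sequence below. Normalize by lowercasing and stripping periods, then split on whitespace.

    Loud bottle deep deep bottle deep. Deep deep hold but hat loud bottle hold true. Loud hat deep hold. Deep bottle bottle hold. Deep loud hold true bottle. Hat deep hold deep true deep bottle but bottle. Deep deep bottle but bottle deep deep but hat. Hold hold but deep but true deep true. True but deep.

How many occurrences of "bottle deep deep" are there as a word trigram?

4

Scanning the 55 overlapping trigram windows for "bottle deep deep":
  position 2–4: bottle deep deep
  position 5–7: bottle deep deep
  position 37–39: bottle deep deep
  position 42–44: bottle deep deep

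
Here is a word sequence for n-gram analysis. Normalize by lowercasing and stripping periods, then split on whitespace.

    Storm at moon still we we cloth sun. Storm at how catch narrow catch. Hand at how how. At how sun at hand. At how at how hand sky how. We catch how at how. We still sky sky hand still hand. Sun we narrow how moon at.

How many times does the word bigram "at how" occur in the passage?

6

Scanning the 47 overlapping bigram windows for "at how":
  position 10–11: at how
  position 16–17: at how
  position 19–20: at how
  position 24–25: at how
  position 26–27: at how
  position 34–35: at how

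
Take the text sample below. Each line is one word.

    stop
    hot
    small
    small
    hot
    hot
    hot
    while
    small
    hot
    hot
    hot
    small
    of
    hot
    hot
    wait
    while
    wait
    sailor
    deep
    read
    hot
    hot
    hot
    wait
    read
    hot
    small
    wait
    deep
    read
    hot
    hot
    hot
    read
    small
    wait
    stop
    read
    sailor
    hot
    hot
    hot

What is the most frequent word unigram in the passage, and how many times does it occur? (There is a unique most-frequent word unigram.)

Unigram frequencies (highest first):
  hot: 19
  small: 6
  wait: 5
  read: 5
  stop: 2
  while: 2
  … (3 more, each ≤ 2)

"hot", 19 times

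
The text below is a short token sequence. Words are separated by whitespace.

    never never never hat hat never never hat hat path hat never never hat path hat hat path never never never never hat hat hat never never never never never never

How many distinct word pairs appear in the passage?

7

31 tokens → 30 bigram windows in total.
Repeated bigrams (each contributes count−1 duplicates):
  never never: 12
  hat hat: 5
  never hat: 4
  hat never: 3
  hat path: 3
  path hat: 2
23 duplicate windows → 30 − 23 = 7 distinct.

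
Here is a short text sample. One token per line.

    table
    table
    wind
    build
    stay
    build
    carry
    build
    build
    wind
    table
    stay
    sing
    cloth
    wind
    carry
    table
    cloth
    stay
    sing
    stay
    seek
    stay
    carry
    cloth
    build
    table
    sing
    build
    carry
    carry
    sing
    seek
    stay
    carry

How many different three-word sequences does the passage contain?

35 tokens → 33 trigram windows in total.
Repeated trigrams (each contributes count−1 duplicates):
  seek stay carry: 2
1 duplicate windows → 33 − 1 = 32 distinct.

32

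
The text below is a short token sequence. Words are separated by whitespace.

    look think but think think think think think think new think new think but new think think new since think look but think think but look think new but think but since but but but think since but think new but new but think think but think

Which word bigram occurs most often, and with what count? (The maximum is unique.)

Bigram frequencies (highest first):
  think think: 8
  but think: 7
  think but: 5
  think new: 5
  new think: 3
  new but: 3
  … (11 more, each ≤ 2)

"think think", 8 times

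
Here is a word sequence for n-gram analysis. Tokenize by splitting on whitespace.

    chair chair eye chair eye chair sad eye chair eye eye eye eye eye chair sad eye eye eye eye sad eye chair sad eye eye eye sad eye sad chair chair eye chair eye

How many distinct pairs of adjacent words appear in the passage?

35 tokens → 34 bigram windows in total.
Repeated bigrams (each contributes count−1 duplicates):
  eye eye: 9
  eye chair: 6
  chair eye: 5
  sad eye: 5
  chair sad: 3
  eye sad: 3
  chair chair: 2
26 duplicate windows → 34 − 26 = 8 distinct.

8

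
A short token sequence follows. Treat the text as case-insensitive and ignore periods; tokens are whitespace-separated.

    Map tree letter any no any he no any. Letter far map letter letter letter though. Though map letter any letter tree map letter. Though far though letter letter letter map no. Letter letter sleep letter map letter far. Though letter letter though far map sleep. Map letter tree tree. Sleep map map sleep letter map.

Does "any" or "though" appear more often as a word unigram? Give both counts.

"any": 4 occurrences
"though": 6 occurrences

"though" (6 vs 4)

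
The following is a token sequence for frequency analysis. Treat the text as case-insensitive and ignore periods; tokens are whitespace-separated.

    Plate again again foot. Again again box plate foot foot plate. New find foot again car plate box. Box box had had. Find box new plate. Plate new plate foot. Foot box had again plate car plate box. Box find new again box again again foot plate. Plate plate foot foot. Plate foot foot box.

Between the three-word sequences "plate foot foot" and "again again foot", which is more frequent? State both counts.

"plate foot foot": 4 occurrences
"again again foot": 2 occurrences

"plate foot foot" (4 vs 2)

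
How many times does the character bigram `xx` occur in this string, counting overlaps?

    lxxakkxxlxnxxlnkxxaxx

Sliding a length-2 window over the 21 characters (20 positions):
  position 2–3: xx
  position 7–8: xx
  position 12–13: xx
  position 17–18: xx
  position 20–21: xx

5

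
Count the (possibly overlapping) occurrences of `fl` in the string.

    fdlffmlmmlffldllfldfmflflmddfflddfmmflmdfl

7

Sliding a length-2 window over the 42 characters (41 positions):
  position 12–13: fl
  position 17–18: fl
  position 22–23: fl
  position 24–25: fl
  position 30–31: fl
  position 37–38: fl
  position 41–42: fl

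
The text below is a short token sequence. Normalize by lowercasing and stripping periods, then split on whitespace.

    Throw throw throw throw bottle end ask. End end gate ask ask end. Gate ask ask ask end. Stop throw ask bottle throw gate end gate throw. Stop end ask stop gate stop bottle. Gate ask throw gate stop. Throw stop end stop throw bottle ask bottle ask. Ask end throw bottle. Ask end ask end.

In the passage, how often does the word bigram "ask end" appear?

6

Scanning the 55 overlapping bigram windows for "ask end":
  position 7–8: ask end
  position 12–13: ask end
  position 17–18: ask end
  position 49–50: ask end
  position 53–54: ask end
  position 55–56: ask end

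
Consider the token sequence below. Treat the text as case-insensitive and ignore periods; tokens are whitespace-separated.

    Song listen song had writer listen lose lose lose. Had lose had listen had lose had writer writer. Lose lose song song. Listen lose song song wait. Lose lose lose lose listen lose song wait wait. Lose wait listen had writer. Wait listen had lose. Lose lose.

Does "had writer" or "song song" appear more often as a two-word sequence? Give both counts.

"had writer": 3 occurrences
"song song": 2 occurrences

"had writer" (3 vs 2)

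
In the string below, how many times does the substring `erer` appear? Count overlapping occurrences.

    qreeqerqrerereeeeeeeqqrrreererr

2

Sliding a length-4 window over the 31 characters (28 positions):
  position 10–13: erer
  position 27–30: erer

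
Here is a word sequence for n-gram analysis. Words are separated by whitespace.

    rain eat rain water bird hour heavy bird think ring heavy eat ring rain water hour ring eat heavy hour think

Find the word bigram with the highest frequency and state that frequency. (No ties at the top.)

"rain water", 2 times

Bigram frequencies (highest first):
  rain water: 2
  rain eat: 1
  eat rain: 1
  water bird: 1
  bird hour: 1
  hour heavy: 1
  … (13 more, each ≤ 1)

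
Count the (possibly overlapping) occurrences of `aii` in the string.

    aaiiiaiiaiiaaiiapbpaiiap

5

Sliding a length-3 window over the 24 characters (22 positions):
  position 2–4: aii
  position 6–8: aii
  position 9–11: aii
  position 13–15: aii
  position 20–22: aii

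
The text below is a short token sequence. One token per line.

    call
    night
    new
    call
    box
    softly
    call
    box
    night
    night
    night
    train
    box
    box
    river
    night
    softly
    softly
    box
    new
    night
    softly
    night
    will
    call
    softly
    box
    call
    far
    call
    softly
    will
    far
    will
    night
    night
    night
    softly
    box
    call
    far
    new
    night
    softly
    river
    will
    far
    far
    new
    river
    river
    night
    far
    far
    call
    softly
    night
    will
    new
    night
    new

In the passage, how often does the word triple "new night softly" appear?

2

Scanning the 59 overlapping trigram windows for "new night softly":
  position 20–22: new night softly
  position 42–44: new night softly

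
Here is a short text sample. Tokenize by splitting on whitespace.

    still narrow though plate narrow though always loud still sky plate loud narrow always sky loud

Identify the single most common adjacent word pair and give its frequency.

"narrow though", 2 times

Bigram frequencies (highest first):
  narrow though: 2
  still narrow: 1
  though plate: 1
  plate narrow: 1
  though always: 1
  always loud: 1
  … (8 more, each ≤ 1)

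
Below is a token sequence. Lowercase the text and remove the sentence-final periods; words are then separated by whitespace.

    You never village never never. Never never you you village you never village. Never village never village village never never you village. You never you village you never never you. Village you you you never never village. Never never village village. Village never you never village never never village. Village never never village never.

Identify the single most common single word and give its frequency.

Unigram frequencies (highest first):
  never: 24
  village: 17
  you: 13

"never", 24 times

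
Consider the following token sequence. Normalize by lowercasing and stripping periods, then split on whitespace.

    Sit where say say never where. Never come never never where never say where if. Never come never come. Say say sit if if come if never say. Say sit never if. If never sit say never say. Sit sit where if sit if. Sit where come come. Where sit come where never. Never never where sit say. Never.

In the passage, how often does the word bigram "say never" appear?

3

Scanning the 58 overlapping bigram windows for "say never":
  position 4–5: say never
  position 36–37: say never
  position 58–59: say never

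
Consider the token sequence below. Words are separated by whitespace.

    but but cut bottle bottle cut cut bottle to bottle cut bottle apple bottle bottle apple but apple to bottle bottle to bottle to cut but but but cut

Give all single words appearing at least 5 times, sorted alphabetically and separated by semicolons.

bottle; but; cut

Unigram counts meeting the condition (at least 5 times):
  bottle: 10
  but: 6
  cut: 6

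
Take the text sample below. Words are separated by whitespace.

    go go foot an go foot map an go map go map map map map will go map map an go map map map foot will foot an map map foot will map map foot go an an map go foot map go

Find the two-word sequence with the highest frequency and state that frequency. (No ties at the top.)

"map map", 8 times

Bigram frequencies (highest first):
  map map: 8
  go map: 4
  go foot: 3
  an go: 3
  map go: 3
  map foot: 3
  … (13 more, each ≤ 2)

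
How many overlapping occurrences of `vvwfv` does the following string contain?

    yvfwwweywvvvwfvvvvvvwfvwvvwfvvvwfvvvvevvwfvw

5

Sliding a length-5 window over the 44 characters (40 positions):
  position 11–15: vvwfv
  position 19–23: vvwfv
  position 25–29: vvwfv
  position 30–34: vvwfv
  position 39–43: vvwfv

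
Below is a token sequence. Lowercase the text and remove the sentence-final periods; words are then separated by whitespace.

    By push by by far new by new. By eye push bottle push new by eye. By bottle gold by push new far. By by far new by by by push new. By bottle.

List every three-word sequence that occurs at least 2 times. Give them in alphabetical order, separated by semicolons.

by by far; by far new; by push new; far new by; new by eye; push new by

Trigram counts meeting the condition (at least 2 times):
  by by far: 2
  by far new: 2
  by push new: 2
  far new by: 2
  new by eye: 2
  push new by: 2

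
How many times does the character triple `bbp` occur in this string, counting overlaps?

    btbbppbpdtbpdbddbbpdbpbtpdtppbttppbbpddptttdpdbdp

Sliding a length-3 window over the 49 characters (47 positions):
  position 3–5: bbp
  position 17–19: bbp
  position 35–37: bbp

3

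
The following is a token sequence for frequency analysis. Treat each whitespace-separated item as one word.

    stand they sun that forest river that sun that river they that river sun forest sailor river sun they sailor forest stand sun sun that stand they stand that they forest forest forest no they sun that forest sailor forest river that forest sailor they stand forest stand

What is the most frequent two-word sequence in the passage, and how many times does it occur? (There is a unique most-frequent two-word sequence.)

Bigram frequencies (highest first):
  sun that: 4
  that forest: 3
  forest sailor: 3
  stand they: 2
  they sun: 2
  forest river: 2
  … (24 more, each ≤ 2)

"sun that", 4 times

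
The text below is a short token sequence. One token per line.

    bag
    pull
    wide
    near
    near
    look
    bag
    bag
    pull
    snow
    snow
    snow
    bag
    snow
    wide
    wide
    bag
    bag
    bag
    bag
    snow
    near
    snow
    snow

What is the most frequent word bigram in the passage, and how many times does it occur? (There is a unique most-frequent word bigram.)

"bag bag", 4 times

Bigram frequencies (highest first):
  bag bag: 4
  snow snow: 3
  bag pull: 2
  bag snow: 2
  pull wide: 1
  wide near: 1
  … (10 more, each ≤ 1)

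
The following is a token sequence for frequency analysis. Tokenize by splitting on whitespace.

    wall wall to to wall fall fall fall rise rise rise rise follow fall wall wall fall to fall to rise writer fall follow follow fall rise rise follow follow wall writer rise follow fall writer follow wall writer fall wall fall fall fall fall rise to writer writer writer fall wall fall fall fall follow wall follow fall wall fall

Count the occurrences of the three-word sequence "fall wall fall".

3

Scanning the 59 overlapping trigram windows for "fall wall fall":
  position 40–42: fall wall fall
  position 51–53: fall wall fall
  position 59–61: fall wall fall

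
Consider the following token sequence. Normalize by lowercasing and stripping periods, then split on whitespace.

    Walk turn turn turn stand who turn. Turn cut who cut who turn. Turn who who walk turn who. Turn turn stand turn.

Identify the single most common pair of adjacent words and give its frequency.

Bigram frequencies (highest first):
  turn turn: 5
  who turn: 3
  walk turn: 2
  turn stand: 2
  cut who: 2
  turn who: 2
  … (6 more, each ≤ 1)

"turn turn", 5 times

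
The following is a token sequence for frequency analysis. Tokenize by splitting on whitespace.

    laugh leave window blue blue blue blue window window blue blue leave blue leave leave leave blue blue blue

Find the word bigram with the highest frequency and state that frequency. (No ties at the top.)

Bigram frequencies (highest first):
  blue blue: 6
  window blue: 2
  blue leave: 2
  leave blue: 2
  leave leave: 2
  laugh leave: 1
  … (3 more, each ≤ 1)

"blue blue", 6 times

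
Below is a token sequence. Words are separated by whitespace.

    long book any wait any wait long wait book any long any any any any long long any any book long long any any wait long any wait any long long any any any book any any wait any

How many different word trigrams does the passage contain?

24

39 tokens → 37 trigram windows in total.
Repeated trigrams (each contributes count−1 duplicates):
  long any any: 4
  any any any: 3
  any wait any: 3
  long long any: 3
  any any book: 2
  any any wait: 2
  any long long: 2
  any wait long: 2
13 duplicate windows → 37 − 13 = 24 distinct.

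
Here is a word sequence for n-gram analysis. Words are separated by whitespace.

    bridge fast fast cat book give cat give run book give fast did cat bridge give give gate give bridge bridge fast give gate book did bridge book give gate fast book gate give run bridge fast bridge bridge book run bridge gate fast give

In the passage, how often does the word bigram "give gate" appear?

3

Scanning the 44 overlapping bigram windows for "give gate":
  position 17–18: give gate
  position 23–24: give gate
  position 29–30: give gate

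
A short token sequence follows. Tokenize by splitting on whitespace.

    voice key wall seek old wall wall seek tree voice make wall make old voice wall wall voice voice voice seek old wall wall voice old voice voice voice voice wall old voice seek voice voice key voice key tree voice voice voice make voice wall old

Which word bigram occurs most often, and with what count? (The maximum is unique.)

"voice voice", 8 times

Bigram frequencies (highest first):
  voice voice: 8
  voice key: 3
  wall wall: 3
  old voice: 3
  voice wall: 3
  wall seek: 2
  … (17 more, each ≤ 2)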